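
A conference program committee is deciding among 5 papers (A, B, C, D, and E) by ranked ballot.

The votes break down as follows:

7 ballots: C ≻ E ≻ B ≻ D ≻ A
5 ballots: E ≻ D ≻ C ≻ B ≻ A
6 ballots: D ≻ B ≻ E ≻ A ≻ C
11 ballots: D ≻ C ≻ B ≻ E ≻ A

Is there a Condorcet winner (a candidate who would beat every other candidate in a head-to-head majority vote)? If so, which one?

Head-to-head results (29 voters total):
A vs B: B wins 29–0.
A vs C: C wins 23–6.
A vs D: D wins 29–0.
A vs E: E wins 29–0.
B vs C: C wins 23–6.
B vs D: D wins 22–7.
B vs E: B wins 17–12.
C vs D: D wins 22–7.
C vs E: C wins 18–11.
D vs E: D wins 17–12.
D beats each rival — A (29–0), B (22–7), C (22–7), E (17–12) — so D is the Condorcet winner.

D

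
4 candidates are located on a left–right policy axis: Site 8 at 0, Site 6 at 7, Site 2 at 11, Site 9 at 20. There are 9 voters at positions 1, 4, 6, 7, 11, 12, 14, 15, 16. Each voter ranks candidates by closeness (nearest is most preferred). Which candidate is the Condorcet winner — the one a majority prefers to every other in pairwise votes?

Site 2

With single-peaked preferences on a line, the Condorcet winner is the candidate closest to the median voter.
The median voter (position 11) is closest to Site 2 at 11.
Check: Site 2 vs Site 9 — voters closer to Site 2: 8 of 9.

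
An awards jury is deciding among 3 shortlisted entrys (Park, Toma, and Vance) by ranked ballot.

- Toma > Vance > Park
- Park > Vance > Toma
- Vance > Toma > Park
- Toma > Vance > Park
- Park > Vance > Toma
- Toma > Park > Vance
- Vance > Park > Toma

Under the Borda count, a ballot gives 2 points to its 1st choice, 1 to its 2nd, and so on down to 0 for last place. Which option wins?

Borda scores:
  Park: 0 + 2 + 0 + 0 + 2 + 1 + 1 = 6
  Toma: 2 + 0 + 1 + 2 + 0 + 2 + 0 = 7
  Vance: 1 + 1 + 2 + 1 + 1 + 0 + 2 = 8
Vance has the highest total.

Vance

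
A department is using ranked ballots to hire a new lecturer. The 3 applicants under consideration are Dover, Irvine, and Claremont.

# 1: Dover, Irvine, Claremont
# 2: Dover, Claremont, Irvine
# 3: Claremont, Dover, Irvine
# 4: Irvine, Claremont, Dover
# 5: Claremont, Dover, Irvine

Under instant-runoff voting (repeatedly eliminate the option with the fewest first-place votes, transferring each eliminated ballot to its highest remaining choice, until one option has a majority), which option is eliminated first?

Irvine

Round 1: Dover 2, Claremont 2, Irvine 1. Irvine has the fewest and is eliminated.
Round 2: Claremont 3, Dover 2. Claremont has a majority.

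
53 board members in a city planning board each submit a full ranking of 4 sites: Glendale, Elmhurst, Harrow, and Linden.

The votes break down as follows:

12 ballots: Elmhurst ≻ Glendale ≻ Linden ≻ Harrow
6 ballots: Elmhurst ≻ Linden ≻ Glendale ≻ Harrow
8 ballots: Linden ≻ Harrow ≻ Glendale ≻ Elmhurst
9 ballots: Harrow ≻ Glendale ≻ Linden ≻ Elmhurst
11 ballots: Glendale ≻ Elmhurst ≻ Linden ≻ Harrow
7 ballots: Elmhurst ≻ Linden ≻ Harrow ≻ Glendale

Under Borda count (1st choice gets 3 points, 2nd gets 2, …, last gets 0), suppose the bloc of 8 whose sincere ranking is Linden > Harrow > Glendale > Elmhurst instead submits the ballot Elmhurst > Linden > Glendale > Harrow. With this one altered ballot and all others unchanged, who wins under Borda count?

Elmhurst

Borda totals with the altered ballot: Glendale 89, Elmhurst 121, Harrow 34, Linden 74.
The winner is unchanged: still Elmhurst.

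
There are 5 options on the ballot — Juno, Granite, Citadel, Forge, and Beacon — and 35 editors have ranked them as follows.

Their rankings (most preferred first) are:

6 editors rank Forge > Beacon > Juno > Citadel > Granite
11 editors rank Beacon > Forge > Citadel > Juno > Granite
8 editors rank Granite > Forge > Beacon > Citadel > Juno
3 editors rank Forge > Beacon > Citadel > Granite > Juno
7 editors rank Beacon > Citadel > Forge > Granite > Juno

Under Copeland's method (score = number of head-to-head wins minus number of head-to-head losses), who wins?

Beacon

Pairwise results:
  Juno vs Granite: Granite wins 18–17.
  Juno vs Citadel: Citadel wins 29–6.
  Juno vs Forge: Forge wins 35–0.
  Juno vs Beacon: Beacon wins 35–0.
  Granite vs Citadel: Citadel wins 27–8.
  Granite vs Forge: Forge wins 27–8.
  Granite vs Beacon: Beacon wins 27–8.
  Citadel vs Forge: Forge wins 28–7.
  Citadel vs Beacon: Beacon wins 35–0.
  Forge vs Beacon: Beacon wins 18–17.
Copeland scores (wins − losses):
  Juno: 0 − 4 = -4
  Granite: 1 − 3 = -2
  Citadel: 2 − 2 = 0
  Forge: 3 − 1 = 2
  Beacon: 4 − 0 = 4
Beacon has the best Copeland score.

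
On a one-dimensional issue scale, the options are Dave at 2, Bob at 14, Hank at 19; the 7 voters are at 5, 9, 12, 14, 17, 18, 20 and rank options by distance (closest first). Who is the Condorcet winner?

With single-peaked preferences on a line, the Condorcet winner is the candidate closest to the median voter.
The median voter (position 14) is closest to Bob at 14.
Check: Bob vs Hank — voters closer to Bob: 4 of 7.

Bob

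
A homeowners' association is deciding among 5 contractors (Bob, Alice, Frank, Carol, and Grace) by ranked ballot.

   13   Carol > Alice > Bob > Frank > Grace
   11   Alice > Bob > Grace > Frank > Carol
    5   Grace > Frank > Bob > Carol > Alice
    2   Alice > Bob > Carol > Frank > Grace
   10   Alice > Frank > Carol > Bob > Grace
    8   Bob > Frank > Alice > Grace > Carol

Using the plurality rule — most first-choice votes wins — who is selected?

Alice

First-place vote totals:
  Bob: 8
  Alice: 23
  Frank: 0
  Carol: 13
  Grace: 5
Alice has the most first-place votes.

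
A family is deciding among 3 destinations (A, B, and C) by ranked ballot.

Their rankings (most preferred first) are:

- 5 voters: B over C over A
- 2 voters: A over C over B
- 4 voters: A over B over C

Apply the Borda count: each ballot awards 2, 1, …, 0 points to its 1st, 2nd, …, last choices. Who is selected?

Borda scores:
  A: 5·0 + 2·2 + 4·2 = 12
  B: 5·2 + 2·0 + 4·1 = 14
  C: 5·1 + 2·1 + 4·0 = 7
B has the highest total.

B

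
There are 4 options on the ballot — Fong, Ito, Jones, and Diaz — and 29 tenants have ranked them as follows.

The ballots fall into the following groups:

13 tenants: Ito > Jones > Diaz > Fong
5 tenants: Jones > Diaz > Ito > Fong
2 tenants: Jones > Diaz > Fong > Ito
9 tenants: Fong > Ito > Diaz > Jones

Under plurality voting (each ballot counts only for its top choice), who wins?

First-place vote totals:
  Fong: 9
  Ito: 13
  Jones: 7
  Diaz: 0
Ito has the most first-place votes.

Ito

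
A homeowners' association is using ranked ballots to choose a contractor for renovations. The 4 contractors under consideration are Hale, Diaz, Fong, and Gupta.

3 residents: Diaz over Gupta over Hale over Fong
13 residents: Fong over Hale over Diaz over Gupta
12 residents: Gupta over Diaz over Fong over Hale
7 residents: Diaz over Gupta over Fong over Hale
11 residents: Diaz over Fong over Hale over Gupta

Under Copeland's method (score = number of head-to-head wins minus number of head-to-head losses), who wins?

Pairwise results:
  Hale vs Diaz: Diaz wins 33–13.
  Hale vs Fong: Fong wins 43–3.
  Hale vs Gupta: Hale wins 24–22.
  Diaz vs Fong: Diaz wins 33–13.
  Diaz vs Gupta: Diaz wins 34–12.
  Fong vs Gupta: Fong wins 24–22.
Copeland scores (wins − losses):
  Hale: 1 − 2 = -1
  Diaz: 3 − 0 = 3
  Fong: 2 − 1 = 1
  Gupta: 0 − 3 = -3
Diaz has the best Copeland score.

Diaz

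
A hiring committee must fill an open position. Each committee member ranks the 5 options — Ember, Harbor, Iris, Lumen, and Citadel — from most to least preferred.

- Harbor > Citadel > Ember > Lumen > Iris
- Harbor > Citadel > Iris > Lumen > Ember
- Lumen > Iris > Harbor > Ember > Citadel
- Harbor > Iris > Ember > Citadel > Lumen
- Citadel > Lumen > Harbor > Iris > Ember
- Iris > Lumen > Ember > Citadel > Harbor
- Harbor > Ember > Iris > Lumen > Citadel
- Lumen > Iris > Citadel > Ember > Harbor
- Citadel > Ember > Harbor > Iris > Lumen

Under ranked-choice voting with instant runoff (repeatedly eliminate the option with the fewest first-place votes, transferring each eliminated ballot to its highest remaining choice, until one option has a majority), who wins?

Round 1: Harbor 4, Lumen 2, Citadel 2, Iris 1, Ember 0. Ember has the fewest and is eliminated.
Round 2: Harbor 4, Lumen 2, Citadel 2, Iris 1. Iris has the fewest and is eliminated.
Round 3: Harbor 4, Lumen 3, Citadel 2. Citadel has the fewest and is eliminated.
Round 4: Harbor 5, Lumen 4. Harbor has a majority.

Harbor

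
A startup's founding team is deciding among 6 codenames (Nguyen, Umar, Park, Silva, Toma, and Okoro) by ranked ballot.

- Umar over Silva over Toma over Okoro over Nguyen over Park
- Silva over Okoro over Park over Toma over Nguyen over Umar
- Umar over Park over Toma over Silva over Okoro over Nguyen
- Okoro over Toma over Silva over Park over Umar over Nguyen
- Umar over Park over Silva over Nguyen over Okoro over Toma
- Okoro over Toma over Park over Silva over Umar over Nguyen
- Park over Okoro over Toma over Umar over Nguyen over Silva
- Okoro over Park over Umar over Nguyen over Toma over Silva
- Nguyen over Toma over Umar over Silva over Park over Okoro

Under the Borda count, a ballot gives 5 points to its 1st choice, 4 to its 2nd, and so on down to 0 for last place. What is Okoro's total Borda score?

27

Borda scores:
  Nguyen: 1 + 1 + 0 + 0 + 2 + 0 + 1 + 2 + 5 = 12
  Umar: 5 + 0 + 5 + 1 + 5 + 1 + 2 + 3 + 3 = 25
  Park: 0 + 3 + 4 + 2 + 4 + 3 + 5 + 4 + 1 = 26
  Silva: 4 + 5 + 2 + 3 + 3 + 2 + 0 + 0 + 2 = 21
  Toma: 3 + 2 + 3 + 4 + 0 + 4 + 3 + 1 + 4 = 24
  Okoro: 2 + 4 + 1 + 5 + 1 + 5 + 4 + 5 + 0 = 27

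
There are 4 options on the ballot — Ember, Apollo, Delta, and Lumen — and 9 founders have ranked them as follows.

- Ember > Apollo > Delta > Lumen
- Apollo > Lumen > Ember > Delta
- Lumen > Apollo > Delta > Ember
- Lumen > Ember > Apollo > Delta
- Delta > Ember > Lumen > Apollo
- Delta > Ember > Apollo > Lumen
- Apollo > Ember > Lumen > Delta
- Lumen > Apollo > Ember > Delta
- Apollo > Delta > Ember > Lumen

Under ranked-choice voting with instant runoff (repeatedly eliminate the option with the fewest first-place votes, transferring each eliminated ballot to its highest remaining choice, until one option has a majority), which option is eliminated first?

Ember

Round 1: Apollo 3, Lumen 3, Delta 2, Ember 1. Ember has the fewest and is eliminated.
Round 2: Apollo 4, Lumen 3, Delta 2. Delta has the fewest and is eliminated.
Round 3: Apollo 5, Lumen 4. Apollo has a majority.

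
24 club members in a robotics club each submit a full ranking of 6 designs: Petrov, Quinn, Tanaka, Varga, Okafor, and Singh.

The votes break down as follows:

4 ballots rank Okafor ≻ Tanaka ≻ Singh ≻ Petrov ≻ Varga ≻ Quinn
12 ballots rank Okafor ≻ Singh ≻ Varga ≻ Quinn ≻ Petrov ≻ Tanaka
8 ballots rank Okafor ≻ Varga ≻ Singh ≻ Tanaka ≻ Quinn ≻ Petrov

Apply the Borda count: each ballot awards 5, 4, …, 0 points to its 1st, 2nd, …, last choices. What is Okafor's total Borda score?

120

Borda scores:
  Petrov: 4·2 + 12·1 + 8·0 = 20
  Quinn: 4·0 + 12·2 + 8·1 = 32
  Tanaka: 4·4 + 12·0 + 8·2 = 32
  Varga: 4·1 + 12·3 + 8·4 = 72
  Okafor: 4·5 + 12·5 + 8·5 = 120
  Singh: 4·3 + 12·4 + 8·3 = 84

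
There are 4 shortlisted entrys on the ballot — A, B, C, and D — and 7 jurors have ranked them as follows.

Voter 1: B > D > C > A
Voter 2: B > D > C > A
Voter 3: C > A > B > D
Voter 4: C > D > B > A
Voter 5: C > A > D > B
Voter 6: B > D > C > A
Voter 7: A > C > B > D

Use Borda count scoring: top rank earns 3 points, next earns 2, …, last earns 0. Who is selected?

Borda scores:
  A: 0 + 0 + 2 + 0 + 2 + 0 + 3 = 7
  B: 3 + 3 + 1 + 1 + 0 + 3 + 1 = 12
  C: 1 + 1 + 3 + 3 + 3 + 1 + 2 = 14
  D: 2 + 2 + 0 + 2 + 1 + 2 + 0 = 9
C has the highest total.

C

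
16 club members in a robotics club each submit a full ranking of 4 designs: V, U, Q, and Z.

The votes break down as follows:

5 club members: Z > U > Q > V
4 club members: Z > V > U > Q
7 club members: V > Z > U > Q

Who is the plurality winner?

First-place vote totals:
  V: 7
  U: 0
  Q: 0
  Z: 9
Z has the most first-place votes.

Z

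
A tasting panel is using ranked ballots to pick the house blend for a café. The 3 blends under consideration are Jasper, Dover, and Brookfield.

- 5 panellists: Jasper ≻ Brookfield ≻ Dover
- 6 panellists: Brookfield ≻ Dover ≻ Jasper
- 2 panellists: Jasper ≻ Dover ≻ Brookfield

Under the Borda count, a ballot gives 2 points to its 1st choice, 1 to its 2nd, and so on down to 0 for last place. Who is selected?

Borda scores:
  Jasper: 5·2 + 6·0 + 2·2 = 14
  Dover: 5·0 + 6·1 + 2·1 = 8
  Brookfield: 5·1 + 6·2 + 2·0 = 17
Brookfield has the highest total.

Brookfield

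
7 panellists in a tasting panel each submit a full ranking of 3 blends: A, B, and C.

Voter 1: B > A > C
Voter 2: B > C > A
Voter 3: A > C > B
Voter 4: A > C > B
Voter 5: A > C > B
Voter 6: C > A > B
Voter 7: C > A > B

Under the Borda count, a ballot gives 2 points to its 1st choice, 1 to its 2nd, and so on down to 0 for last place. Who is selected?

A

Borda scores:
  A: 1 + 0 + 2 + 2 + 2 + 1 + 1 = 9
  B: 2 + 2 + 0 + 0 + 0 + 0 + 0 = 4
  C: 0 + 1 + 1 + 1 + 1 + 2 + 2 = 8
A has the highest total.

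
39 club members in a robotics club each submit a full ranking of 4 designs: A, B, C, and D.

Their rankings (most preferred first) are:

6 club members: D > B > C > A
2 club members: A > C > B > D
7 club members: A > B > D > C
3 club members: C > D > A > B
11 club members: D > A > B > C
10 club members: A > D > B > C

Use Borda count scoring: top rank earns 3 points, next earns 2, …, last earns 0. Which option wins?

D

Borda scores:
  A: 6·0 + 2·3 + 7·3 + 3·1 + 11·2 + 10·3 = 82
  B: 6·2 + 2·1 + 7·2 + 3·0 + 11·1 + 10·1 = 49
  C: 6·1 + 2·2 + 7·0 + 3·3 + 11·0 + 10·0 = 19
  D: 6·3 + 2·0 + 7·1 + 3·2 + 11·3 + 10·2 = 84
D has the highest total.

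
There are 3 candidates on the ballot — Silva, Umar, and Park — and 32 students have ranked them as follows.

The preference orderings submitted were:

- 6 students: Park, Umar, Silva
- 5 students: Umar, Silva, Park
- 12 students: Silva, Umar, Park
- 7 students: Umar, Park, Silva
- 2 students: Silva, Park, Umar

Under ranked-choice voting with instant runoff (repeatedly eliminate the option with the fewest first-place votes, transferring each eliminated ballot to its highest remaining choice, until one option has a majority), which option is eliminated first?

Park

Round 1: Silva 14, Umar 12, Park 6. Park has the fewest and is eliminated.
Round 2: Umar 18, Silva 14. Umar has a majority.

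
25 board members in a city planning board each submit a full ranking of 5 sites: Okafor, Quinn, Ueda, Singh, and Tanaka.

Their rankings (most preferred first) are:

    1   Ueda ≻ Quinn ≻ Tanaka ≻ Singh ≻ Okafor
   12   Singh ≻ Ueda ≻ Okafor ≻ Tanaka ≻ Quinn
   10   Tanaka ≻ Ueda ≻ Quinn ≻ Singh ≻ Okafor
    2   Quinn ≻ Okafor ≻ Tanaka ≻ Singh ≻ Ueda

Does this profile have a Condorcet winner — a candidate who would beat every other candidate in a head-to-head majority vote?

No

Head-to-head results (25 voters total):
Okafor vs Quinn: Quinn wins 13–12.
Okafor vs Ueda: Ueda wins 23–2.
Okafor vs Singh: Singh wins 23–2.
Okafor vs Tanaka: Okafor wins 14–11.
Quinn vs Ueda: Ueda wins 23–2.
Quinn vs Singh: Quinn wins 13–12.
Quinn vs Tanaka: Tanaka wins 22–3.
Ueda vs Singh: Singh wins 14–11.
Ueda vs Tanaka: Ueda wins 13–12.
Singh vs Tanaka: Tanaka wins 13–12.
No candidate beats all others: Okafor beats Tanaka beats Quinn beats Okafor, a majority cycle.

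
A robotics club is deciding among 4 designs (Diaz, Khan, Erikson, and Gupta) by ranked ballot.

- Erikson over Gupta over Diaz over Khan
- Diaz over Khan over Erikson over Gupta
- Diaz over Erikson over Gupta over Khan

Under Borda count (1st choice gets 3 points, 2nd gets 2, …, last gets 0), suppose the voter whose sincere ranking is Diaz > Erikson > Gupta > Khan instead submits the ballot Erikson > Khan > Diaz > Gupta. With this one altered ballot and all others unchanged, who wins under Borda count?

Erikson

Borda totals with the altered ballot: Diaz 5, Khan 4, Erikson 7, Gupta 2.
The switch changes the winner from Diaz to Erikson.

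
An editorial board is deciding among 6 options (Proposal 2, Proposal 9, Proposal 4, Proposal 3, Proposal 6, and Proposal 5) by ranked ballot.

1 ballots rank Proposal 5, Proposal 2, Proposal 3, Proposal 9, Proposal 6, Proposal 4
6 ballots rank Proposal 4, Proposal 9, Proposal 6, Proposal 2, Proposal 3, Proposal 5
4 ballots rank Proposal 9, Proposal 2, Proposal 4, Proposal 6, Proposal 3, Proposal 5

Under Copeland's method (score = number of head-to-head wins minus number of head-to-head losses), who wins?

Proposal 4

Pairwise results:
  Proposal 2 vs Proposal 9: Proposal 9 wins 10–1.
  Proposal 2 vs Proposal 4: Proposal 4 wins 6–5.
  Proposal 2 vs Proposal 3: Proposal 2 wins 11–0.
  Proposal 2 vs Proposal 6: Proposal 6 wins 6–5.
  Proposal 2 vs Proposal 5: Proposal 2 wins 10–1.
  Proposal 9 vs Proposal 4: Proposal 4 wins 6–5.
  Proposal 9 vs Proposal 3: Proposal 9 wins 10–1.
  Proposal 9 vs Proposal 6: Proposal 9 wins 11–0.
  Proposal 9 vs Proposal 5: Proposal 9 wins 10–1.
  Proposal 4 vs Proposal 3: Proposal 4 wins 10–1.
  Proposal 4 vs Proposal 6: Proposal 4 wins 10–1.
  Proposal 4 vs Proposal 5: Proposal 4 wins 10–1.
  Proposal 3 vs Proposal 6: Proposal 6 wins 10–1.
  Proposal 3 vs Proposal 5: Proposal 3 wins 10–1.
  Proposal 6 vs Proposal 5: Proposal 6 wins 10–1.
Copeland scores (wins − losses):
  Proposal 2: 2 − 3 = -1
  Proposal 9: 4 − 1 = 3
  Proposal 4: 5 − 0 = 5
  Proposal 3: 1 − 4 = -3
  Proposal 6: 3 − 2 = 1
  Proposal 5: 0 − 5 = -5
Proposal 4 has the best Copeland score.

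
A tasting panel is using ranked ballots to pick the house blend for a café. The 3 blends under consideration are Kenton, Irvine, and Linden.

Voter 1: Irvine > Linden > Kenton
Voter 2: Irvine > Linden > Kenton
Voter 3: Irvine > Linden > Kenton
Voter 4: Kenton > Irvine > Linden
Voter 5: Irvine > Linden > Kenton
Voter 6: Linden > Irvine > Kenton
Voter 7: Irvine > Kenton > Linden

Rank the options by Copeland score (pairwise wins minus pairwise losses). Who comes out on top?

Pairwise results:
  Kenton vs Irvine: Irvine wins 6–1.
  Kenton vs Linden: Linden wins 5–2.
  Irvine vs Linden: Irvine wins 6–1.
Copeland scores (wins − losses):
  Kenton: 0 − 2 = -2
  Irvine: 2 − 0 = 2
  Linden: 1 − 1 = 0
Irvine has the best Copeland score.

Irvine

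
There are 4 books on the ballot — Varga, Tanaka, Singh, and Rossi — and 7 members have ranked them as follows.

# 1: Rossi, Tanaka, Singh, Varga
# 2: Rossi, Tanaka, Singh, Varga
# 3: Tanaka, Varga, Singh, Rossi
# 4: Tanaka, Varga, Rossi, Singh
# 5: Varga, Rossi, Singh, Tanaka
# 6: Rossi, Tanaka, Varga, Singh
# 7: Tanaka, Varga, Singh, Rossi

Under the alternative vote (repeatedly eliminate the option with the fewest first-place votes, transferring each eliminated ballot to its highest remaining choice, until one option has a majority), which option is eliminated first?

Round 1: Tanaka 3, Rossi 3, Varga 1, Singh 0. Singh has the fewest and is eliminated.
Round 2: Tanaka 3, Rossi 3, Varga 1. Varga has the fewest and is eliminated.
Round 3: Rossi 4, Tanaka 3. Rossi has a majority.

Singh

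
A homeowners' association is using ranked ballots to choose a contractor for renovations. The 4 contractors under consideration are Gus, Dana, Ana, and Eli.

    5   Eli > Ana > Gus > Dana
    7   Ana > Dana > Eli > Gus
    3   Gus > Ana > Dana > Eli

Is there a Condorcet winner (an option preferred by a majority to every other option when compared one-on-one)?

Yes

Head-to-head results (15 voters total):
Gus vs Dana: Gus wins 8–7.
Gus vs Ana: Ana wins 12–3.
Gus vs Eli: Eli wins 12–3.
Dana vs Ana: Ana wins 15–0.
Dana vs Eli: Dana wins 10–5.
Ana vs Eli: Ana wins 10–5.
Ana beats each rival — Gus (12–3), Dana (15–0), Eli (10–5) — so Ana is the Condorcet winner.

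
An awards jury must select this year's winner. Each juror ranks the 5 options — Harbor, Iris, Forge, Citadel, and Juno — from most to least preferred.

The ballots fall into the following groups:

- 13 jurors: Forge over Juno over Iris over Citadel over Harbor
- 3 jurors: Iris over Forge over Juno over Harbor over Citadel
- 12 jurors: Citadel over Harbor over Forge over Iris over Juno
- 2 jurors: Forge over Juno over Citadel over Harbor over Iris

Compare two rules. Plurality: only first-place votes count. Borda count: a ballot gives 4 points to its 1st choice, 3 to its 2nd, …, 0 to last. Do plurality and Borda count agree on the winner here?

Yes

Plurality first-place counts: Harbor 0, Iris 3, Forge 15, Citadel 12, Juno 0 → Forge.
Borda totals: Harbor 41, Iris 50, Forge 93, Citadel 65, Juno 51 → Forge.
The two rules agree on Forge.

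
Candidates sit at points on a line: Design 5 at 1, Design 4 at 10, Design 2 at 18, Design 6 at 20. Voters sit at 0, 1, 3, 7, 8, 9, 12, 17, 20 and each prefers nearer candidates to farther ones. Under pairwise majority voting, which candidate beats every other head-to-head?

With single-peaked preferences on a line, the Condorcet winner is the candidate closest to the median voter.
The median voter (position 8) is closest to Design 4 at 10.
Check: Design 4 vs Design 2 — voters closer to Design 4: 7 of 9.

Design 4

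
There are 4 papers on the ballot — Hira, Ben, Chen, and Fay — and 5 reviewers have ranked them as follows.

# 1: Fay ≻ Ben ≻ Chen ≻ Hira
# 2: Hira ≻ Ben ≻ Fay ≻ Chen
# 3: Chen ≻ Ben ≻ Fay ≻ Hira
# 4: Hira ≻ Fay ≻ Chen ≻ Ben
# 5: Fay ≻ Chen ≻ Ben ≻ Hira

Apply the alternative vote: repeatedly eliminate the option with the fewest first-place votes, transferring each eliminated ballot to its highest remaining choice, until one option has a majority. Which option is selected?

Round 1: Hira 2, Fay 2, Chen 1, Ben 0. Ben has the fewest and is eliminated.
Round 2: Hira 2, Fay 2, Chen 1. Chen has the fewest and is eliminated.
Round 3: Fay 3, Hira 2. Fay has a majority.

Fay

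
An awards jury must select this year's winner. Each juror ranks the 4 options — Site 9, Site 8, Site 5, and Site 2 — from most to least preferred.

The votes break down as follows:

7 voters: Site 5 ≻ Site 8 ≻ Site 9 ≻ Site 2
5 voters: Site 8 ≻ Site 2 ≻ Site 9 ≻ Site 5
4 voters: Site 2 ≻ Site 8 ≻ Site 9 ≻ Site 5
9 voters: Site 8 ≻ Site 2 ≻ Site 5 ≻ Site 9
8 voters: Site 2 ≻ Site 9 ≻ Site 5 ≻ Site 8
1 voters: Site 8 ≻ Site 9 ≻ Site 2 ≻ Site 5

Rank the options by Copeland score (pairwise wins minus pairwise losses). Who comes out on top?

Pairwise results:
  Site 9 vs Site 8: Site 8 wins 26–8.
  Site 9 vs Site 5: Site 9 wins 18–16.
  Site 9 vs Site 2: Site 2 wins 26–8.
  Site 8 vs Site 5: Site 8 wins 19–15.
  Site 8 vs Site 2: Site 8 wins 22–12.
  Site 5 vs Site 2: Site 2 wins 27–7.
Copeland scores (wins − losses):
  Site 9: 1 − 2 = -1
  Site 8: 3 − 0 = 3
  Site 5: 0 − 3 = -3
  Site 2: 2 − 1 = 1
Site 8 has the best Copeland score.

Site 8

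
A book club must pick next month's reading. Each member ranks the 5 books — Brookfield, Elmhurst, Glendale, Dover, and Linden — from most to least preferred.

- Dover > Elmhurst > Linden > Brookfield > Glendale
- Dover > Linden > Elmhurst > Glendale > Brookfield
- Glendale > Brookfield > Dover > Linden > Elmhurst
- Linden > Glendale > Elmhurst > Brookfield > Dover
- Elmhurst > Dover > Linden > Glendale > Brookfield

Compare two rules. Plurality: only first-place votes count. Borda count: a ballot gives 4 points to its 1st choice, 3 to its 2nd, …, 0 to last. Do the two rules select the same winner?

Yes

Plurality first-place counts: Brookfield 0, Elmhurst 1, Glendale 1, Dover 2, Linden 1 → Dover.
Borda totals: Brookfield 5, Elmhurst 11, Glendale 9, Dover 13, Linden 12 → Dover.
The two rules agree on Dover.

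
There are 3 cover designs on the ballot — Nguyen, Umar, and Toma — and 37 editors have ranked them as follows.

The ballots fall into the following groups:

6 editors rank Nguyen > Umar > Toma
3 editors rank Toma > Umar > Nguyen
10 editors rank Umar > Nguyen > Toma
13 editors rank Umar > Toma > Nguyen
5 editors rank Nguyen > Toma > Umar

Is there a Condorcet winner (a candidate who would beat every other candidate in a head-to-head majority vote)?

Yes

Head-to-head results (37 voters total):
Nguyen vs Umar: Umar wins 26–11.
Nguyen vs Toma: Nguyen wins 21–16.
Umar vs Toma: Umar wins 29–8.
Umar beats each rival — Nguyen (26–11), Toma (29–8) — so Umar is the Condorcet winner.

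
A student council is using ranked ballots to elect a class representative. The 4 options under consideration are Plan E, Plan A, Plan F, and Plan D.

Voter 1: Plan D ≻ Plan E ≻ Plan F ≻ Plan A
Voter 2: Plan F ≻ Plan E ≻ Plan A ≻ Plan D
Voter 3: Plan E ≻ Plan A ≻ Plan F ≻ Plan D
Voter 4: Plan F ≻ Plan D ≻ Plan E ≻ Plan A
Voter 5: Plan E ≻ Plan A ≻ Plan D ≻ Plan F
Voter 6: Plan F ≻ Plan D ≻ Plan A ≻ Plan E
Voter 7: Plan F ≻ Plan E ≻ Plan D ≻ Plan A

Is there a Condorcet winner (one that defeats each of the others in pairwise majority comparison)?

Head-to-head results (7 voters total):
Plan E vs Plan A: Plan E wins 6–1.
Plan E vs Plan F: Plan F wins 4–3.
Plan E vs Plan D: Plan E wins 4–3.
Plan A vs Plan F: Plan F wins 5–2.
Plan A vs Plan D: Plan D wins 4–3.
Plan F vs Plan D: Plan F wins 5–2.
Plan F beats each rival — Plan E (4–3), Plan A (5–2), Plan D (5–2) — so Plan F is the Condorcet winner.

Yes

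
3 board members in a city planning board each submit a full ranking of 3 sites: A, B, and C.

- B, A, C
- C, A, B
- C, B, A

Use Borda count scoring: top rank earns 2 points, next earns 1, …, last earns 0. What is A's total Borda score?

Borda scores:
  A: 1 + 1 + 0 = 2
  B: 2 + 0 + 1 = 3
  C: 0 + 2 + 2 = 4

2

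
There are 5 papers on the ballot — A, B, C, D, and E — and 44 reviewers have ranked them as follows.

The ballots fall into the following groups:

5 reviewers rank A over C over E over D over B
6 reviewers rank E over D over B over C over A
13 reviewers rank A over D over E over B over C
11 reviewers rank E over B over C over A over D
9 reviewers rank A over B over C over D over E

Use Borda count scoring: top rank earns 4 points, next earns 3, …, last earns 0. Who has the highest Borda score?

A

Borda scores:
  A: 5·4 + 6·0 + 13·4 + 11·1 + 9·4 = 119
  B: 5·0 + 6·2 + 13·1 + 11·3 + 9·3 = 85
  C: 5·3 + 6·1 + 13·0 + 11·2 + 9·2 = 61
  D: 5·1 + 6·3 + 13·3 + 11·0 + 9·1 = 71
  E: 5·2 + 6·4 + 13·2 + 11·4 + 9·0 = 104
A has the highest total.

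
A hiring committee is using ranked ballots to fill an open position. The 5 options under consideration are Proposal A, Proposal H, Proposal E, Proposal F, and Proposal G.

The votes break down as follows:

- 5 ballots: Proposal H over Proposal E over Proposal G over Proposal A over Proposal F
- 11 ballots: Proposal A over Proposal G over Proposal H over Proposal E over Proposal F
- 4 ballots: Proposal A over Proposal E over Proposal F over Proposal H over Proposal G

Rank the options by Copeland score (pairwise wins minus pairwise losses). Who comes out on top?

Pairwise results:
  Proposal A vs Proposal H: Proposal A wins 15–5.
  Proposal A vs Proposal E: Proposal A wins 15–5.
  Proposal A vs Proposal F: Proposal A wins 20–0.
  Proposal A vs Proposal G: Proposal A wins 15–5.
  Proposal H vs Proposal E: Proposal H wins 16–4.
  Proposal H vs Proposal F: Proposal H wins 16–4.
  Proposal H vs Proposal G: Proposal G wins 11–9.
  Proposal E vs Proposal F: Proposal E wins 20–0.
  Proposal E vs Proposal G: Proposal G wins 11–9.
  Proposal F vs Proposal G: Proposal G wins 16–4.
Copeland scores (wins − losses):
  Proposal A: 4 − 0 = 4
  Proposal H: 2 − 2 = 0
  Proposal E: 1 − 3 = -2
  Proposal F: 0 − 4 = -4
  Proposal G: 3 − 1 = 2
Proposal A has the best Copeland score.

Proposal A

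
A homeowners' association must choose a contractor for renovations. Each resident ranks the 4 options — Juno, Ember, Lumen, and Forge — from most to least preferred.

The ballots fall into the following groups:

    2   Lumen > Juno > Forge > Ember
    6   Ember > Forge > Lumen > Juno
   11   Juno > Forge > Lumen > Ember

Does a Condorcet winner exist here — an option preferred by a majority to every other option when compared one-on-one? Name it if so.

Head-to-head results (19 voters total):
Juno vs Ember: Juno wins 13–6.
Juno vs Lumen: Juno wins 11–8.
Juno vs Forge: Juno wins 13–6.
Ember vs Lumen: Lumen wins 13–6.
Ember vs Forge: Forge wins 13–6.
Lumen vs Forge: Forge wins 17–2.
Juno beats each rival — Ember (13–6), Lumen (11–8), Forge (13–6) — so Juno is the Condorcet winner.

Juno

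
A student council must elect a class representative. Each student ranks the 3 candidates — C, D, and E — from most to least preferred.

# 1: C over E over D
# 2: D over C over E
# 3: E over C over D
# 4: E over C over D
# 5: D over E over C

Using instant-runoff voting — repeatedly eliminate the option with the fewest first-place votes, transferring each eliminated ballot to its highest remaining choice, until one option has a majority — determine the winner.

Round 1: D 2, E 2, C 1. C has the fewest and is eliminated.
Round 2: E 3, D 2. E has a majority.

E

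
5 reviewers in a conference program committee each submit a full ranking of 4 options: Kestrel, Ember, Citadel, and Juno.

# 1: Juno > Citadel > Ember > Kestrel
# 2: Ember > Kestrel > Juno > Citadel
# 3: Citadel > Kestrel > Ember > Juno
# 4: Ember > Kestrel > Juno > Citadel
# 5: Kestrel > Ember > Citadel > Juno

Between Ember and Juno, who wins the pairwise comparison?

Ballots ranking Ember above Juno: 4.
Ballots ranking Juno above Ember: 1.
Ember wins the head-to-head, 4–1.

Ember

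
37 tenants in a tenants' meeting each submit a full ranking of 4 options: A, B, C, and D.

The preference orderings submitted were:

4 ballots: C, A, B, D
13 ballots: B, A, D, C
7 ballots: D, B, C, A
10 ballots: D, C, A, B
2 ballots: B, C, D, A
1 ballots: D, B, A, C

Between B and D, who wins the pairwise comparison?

B

Ballots ranking B above D: 4+13+2 = 19.
Ballots ranking D above B: 7+10+1 = 18.
B wins the head-to-head, 19–18.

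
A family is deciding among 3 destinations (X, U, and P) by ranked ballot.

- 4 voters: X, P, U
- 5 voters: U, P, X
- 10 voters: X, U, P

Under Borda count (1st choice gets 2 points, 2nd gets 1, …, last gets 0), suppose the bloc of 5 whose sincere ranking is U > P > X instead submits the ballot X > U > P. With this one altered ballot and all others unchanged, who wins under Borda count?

Borda totals with the altered ballot: X 38, U 15, P 4.
The winner is unchanged: still X.

X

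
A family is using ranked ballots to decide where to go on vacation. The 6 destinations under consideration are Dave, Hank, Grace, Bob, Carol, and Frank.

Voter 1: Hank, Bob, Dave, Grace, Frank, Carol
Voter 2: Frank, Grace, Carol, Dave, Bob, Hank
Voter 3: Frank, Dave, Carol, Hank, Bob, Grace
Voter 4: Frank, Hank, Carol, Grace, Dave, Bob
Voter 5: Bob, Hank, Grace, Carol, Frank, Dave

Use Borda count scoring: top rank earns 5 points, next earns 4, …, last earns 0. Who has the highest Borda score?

Borda scores:
  Dave: 3 + 2 + 4 + 1 + 0 = 10
  Hank: 5 + 0 + 2 + 4 + 4 = 15
  Grace: 2 + 4 + 0 + 2 + 3 = 11
  Bob: 4 + 1 + 1 + 0 + 5 = 11
  Carol: 0 + 3 + 3 + 3 + 2 = 11
  Frank: 1 + 5 + 5 + 5 + 1 = 17
Frank has the highest total.

Frank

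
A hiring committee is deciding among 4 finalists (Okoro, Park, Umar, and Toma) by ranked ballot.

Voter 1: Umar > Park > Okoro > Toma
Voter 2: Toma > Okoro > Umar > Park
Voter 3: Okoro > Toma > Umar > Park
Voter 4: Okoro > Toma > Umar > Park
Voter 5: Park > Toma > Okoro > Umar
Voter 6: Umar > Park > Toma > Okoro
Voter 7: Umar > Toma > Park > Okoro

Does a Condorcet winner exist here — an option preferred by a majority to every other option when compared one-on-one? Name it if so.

Head-to-head results (7 voters total):
Okoro vs Park: Park wins 4–3.
Okoro vs Umar: Okoro wins 4–3.
Okoro vs Toma: Toma wins 4–3.
Park vs Umar: Umar wins 6–1.
Park vs Toma: Toma wins 4–3.
Umar vs Toma: Toma wins 4–3.
Toma beats each rival — Okoro (4–3), Park (4–3), Umar (4–3) — so Toma is the Condorcet winner.

Toma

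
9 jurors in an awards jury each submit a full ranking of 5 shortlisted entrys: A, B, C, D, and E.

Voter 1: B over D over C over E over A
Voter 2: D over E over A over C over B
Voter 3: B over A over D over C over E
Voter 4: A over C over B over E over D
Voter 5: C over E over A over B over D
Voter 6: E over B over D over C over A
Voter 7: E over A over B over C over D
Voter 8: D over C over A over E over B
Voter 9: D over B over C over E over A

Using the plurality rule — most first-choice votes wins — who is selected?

D

First-place vote totals:
  A: 1
  B: 2
  C: 1
  D: 3
  E: 2
D has the most first-place votes.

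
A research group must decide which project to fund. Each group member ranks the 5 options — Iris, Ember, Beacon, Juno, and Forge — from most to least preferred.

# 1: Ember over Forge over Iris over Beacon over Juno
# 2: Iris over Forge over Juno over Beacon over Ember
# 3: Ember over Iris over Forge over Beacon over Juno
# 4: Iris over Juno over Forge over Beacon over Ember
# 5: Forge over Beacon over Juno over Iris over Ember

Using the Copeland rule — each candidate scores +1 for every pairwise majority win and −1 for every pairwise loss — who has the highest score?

Iris

Pairwise results:
  Iris vs Ember: Iris wins 3–2.
  Iris vs Beacon: Iris wins 4–1.
  Iris vs Juno: Iris wins 4–1.
  Iris vs Forge: Iris wins 3–2.
  Ember vs Beacon: Beacon wins 3–2.
  Ember vs Juno: Juno wins 3–2.
  Ember vs Forge: Forge wins 3–2.
  Beacon vs Juno: Beacon wins 3–2.
  Beacon vs Forge: Forge wins 5–0.
  Juno vs Forge: Forge wins 4–1.
Copeland scores (wins − losses):
  Iris: 4 − 0 = 4
  Ember: 0 − 4 = -4
  Beacon: 2 − 2 = 0
  Juno: 1 − 3 = -2
  Forge: 3 − 1 = 2
Iris has the best Copeland score.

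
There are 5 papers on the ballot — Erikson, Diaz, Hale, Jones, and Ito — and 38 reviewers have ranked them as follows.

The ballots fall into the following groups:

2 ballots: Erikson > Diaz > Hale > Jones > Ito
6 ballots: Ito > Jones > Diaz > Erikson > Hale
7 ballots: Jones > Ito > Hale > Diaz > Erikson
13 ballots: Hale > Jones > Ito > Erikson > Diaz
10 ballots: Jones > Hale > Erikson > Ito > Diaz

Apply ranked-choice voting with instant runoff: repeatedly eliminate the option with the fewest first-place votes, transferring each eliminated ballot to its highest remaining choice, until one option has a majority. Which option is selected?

Jones

Round 1: Jones 17, Hale 13, Ito 6, Erikson 2, Diaz 0. Diaz has the fewest and is eliminated.
Round 2: Jones 17, Hale 13, Ito 6, Erikson 2. Erikson has the fewest and is eliminated.
Round 3: Jones 17, Hale 15, Ito 6. Ito has the fewest and is eliminated.
Round 4: Jones 23, Hale 15. Jones has a majority.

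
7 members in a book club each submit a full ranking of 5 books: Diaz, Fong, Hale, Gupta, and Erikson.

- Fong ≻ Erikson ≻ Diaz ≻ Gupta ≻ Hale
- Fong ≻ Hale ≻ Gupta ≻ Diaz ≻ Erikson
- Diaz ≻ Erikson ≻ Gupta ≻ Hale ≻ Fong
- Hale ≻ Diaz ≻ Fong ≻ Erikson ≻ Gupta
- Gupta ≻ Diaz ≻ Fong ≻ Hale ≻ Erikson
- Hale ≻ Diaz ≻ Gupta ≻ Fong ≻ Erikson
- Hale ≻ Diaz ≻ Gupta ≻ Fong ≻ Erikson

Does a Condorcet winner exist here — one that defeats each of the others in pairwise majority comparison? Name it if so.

Hale

Head-to-head results (7 voters total):
Diaz vs Fong: Diaz wins 5–2.
Diaz vs Hale: Hale wins 4–3.
Diaz vs Gupta: Diaz wins 5–2.
Diaz vs Erikson: Diaz wins 6–1.
Fong vs Hale: Hale wins 4–3.
Fong vs Gupta: Gupta wins 4–3.
Fong vs Erikson: Fong wins 6–1.
Hale vs Gupta: Hale wins 4–3.
Hale vs Erikson: Hale wins 5–2.
Gupta vs Erikson: Gupta wins 4–3.
Hale beats each rival — Diaz (4–3), Fong (4–3), Gupta (4–3), Erikson (5–2) — so Hale is the Condorcet winner.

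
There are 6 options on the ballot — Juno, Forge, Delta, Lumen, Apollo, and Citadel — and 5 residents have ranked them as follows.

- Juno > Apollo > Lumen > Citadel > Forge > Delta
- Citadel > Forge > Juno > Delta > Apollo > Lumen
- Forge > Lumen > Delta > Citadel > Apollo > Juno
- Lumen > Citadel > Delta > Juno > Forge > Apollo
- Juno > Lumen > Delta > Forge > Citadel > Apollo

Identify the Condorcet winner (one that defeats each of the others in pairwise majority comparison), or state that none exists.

Head-to-head results (5 voters total):
Juno vs Forge: Juno wins 3–2.
Juno vs Delta: Juno wins 3–2.
Juno vs Lumen: Juno wins 3–2.
Juno vs Apollo: Juno wins 4–1.
Juno vs Citadel: Citadel wins 3–2.
Forge vs Delta: Forge wins 3–2.
Forge vs Lumen: Lumen wins 3–2.
Forge vs Apollo: Forge wins 4–1.
Forge vs Citadel: Citadel wins 3–2.
Delta vs Lumen: Lumen wins 4–1.
Delta vs Apollo: Delta wins 4–1.
Delta vs Citadel: Citadel wins 3–2.
Lumen vs Apollo: Lumen wins 3–2.
Lumen vs Citadel: Lumen wins 4–1.
Apollo vs Citadel: Citadel wins 4–1.
No candidate beats all others: Juno beats Lumen beats Citadel beats Juno, a majority cycle.

There is no Condorcet winner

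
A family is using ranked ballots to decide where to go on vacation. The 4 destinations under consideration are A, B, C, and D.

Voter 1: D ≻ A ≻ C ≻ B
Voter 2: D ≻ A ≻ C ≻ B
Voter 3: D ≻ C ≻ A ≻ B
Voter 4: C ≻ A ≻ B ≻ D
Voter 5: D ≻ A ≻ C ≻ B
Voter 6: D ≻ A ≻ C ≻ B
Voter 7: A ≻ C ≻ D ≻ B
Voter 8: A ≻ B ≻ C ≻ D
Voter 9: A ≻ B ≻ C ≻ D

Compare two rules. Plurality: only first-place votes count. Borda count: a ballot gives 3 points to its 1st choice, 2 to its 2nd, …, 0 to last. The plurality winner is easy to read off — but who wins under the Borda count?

A

Plurality first-place counts: A 3, B 0, C 1, D 5 → D.
Borda totals: A 20, B 5, C 13, D 16 → A.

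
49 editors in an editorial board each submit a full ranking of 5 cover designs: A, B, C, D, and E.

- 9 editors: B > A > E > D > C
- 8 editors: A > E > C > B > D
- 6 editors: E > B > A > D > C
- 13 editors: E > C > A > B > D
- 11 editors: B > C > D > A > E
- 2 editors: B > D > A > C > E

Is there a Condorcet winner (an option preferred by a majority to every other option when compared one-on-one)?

No

Head-to-head results (49 voters total):
A vs B: B wins 28–21.
A vs C: A wins 25–24.
A vs D: A wins 36–13.
A vs E: A wins 30–19.
B vs C: B wins 28–21.
B vs D: B wins 49–0.
B vs E: E wins 27–22.
C vs D: C wins 32–17.
C vs E: E wins 36–13.
D vs E: E wins 36–13.
No candidate beats all others: A beats E beats B beats A, a majority cycle.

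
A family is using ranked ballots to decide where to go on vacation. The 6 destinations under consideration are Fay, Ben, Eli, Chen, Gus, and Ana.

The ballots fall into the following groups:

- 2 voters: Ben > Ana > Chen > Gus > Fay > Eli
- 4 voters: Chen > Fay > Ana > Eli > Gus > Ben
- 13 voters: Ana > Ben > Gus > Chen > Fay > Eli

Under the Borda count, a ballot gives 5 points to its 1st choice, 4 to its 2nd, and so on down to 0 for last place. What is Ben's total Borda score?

62

Borda scores:
  Fay: 2·1 + 4·4 + 13·1 = 31
  Ben: 2·5 + 4·0 + 13·4 = 62
  Eli: 2·0 + 4·2 + 13·0 = 8
  Chen: 2·3 + 4·5 + 13·2 = 52
  Gus: 2·2 + 4·1 + 13·3 = 47
  Ana: 2·4 + 4·3 + 13·5 = 85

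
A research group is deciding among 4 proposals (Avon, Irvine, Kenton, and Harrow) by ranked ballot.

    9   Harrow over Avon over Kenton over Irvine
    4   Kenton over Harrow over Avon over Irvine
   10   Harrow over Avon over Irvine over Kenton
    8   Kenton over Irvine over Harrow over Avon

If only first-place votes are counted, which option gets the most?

Harrow

First-place vote totals:
  Avon: 0
  Irvine: 0
  Kenton: 12
  Harrow: 19
Harrow has the most first-place votes.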